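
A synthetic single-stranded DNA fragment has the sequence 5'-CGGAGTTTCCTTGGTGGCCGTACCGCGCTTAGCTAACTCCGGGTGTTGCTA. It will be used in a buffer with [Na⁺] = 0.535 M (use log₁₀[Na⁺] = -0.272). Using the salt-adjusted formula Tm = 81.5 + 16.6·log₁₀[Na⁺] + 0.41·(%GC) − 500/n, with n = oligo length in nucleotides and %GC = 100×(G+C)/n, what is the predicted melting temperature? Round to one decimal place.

91.3°C

Length n = 51. Scanning the sequence gives A=6, G=16, T=15, C=14.
G+C = 30, so %GC = 30/51 × 100 = 58.824%
Salt term: 16.6 × (-0.272) = -4.515
GC term: 0.41 × 58.824 = 24.118; length term: −500/51 = −9.804
Tm = 81.5 + (-4.515) + 24.118 − 9.804 = 91.299 → 91.3°C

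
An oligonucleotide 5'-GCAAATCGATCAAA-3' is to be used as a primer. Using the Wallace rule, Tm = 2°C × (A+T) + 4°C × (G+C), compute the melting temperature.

A=7, T=2, C=3, G=2
A+T = 9, G+C = 5
Tm = 2×9 + 4×5 = 38°C

38°C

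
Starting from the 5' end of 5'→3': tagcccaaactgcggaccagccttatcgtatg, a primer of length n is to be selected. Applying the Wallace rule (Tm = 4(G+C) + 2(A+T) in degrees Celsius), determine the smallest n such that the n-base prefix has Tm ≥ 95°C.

n = 32

First 31 bases: TAGCCCAAACTGCGGACCAGCCTTATCGTAT → Tm = 94°C (< 95°C)
First 32 bases: TAGCCCAAACTGCGGACCAGCCTTATCGTATG → Tm = 98°C (≥ 95°C)
Since every base adds ≥2°C, Tm only increases with n, so the threshold is first crossed at n = 32.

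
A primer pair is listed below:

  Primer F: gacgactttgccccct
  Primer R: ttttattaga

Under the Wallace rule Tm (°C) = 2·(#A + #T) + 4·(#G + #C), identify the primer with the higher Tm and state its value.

Primer F, 52°C

Primer F: A+T=6, G+C=10 → Tm = 2(6)+4(10) = 52°C
Primer R: A+T=9, G+C=1 → Tm = 2(9)+4(1) = 22°C
52°C vs 22°C → primer F is higher.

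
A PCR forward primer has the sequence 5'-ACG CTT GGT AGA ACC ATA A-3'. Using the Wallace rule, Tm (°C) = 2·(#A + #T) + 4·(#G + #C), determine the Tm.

54°C

A=7, T=4, C=4, G=4
A+T = 11, G+C = 8
Tm = 2×11 + 4×8 = 54°C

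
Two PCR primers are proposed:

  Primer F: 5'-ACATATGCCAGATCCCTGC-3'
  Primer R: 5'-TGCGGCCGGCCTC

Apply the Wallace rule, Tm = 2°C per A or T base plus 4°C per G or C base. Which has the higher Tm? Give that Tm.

Primer F, 58°C

Primer F: A+T=9, G+C=10 → Tm = 2(9)+4(10) = 58°C
Primer R: A+T=2, G+C=11 → Tm = 2(2)+4(11) = 48°C
58°C vs 48°C → primer F is higher.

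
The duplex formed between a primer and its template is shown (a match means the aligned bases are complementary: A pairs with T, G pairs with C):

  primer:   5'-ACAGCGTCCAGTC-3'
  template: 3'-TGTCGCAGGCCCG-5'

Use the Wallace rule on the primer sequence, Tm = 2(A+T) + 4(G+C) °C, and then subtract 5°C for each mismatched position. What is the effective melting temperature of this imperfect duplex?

32°C

Primer base counts: A=3, T=2, G=3, C=5 → A+T=5, G+C=8
Perfect-match Tm = 2(5) + 4(8) = 10 + 32 = 42°C
Mismatches (positions where the bases are not complementary): 2 (at positions 10, 12)
Effective Tm = 42 − 2×5 = 42 − 10 = 32°C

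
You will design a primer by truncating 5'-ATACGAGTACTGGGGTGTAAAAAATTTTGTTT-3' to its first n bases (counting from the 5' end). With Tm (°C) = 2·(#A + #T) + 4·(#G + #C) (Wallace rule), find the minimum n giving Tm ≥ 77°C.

First 28 bases: ATACGAGTACTGGGGTGTAAAAAATTTT → Tm = 74°C (< 77°C)
First 29 bases: ATACGAGTACTGGGGTGTAAAAAATTTTG → Tm = 78°C (≥ 77°C)
Each additional base adds 2°C (A/T) or 4°C (G/C), so Tm is non-decreasing in n; n = 29 is the first length to reach 77°C.

n = 29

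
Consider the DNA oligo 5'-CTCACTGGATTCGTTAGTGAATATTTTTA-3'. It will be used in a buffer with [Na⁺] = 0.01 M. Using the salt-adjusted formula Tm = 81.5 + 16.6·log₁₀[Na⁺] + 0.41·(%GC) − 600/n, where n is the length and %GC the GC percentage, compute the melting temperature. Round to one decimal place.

40.3°C

Length n = 29. T=13, A=7, C=4, G=5
G+C = 9, so %GC = 9/29 × 100 = 31.034%
Salt term: 16.6 × (-2) = -33.2
GC term: 0.41 × 31.034 = 12.724; length term: −600/29 = −20.69
Tm = 81.5 + (-33.2) + 12.724 − 20.69 = 40.334 → 40.3°C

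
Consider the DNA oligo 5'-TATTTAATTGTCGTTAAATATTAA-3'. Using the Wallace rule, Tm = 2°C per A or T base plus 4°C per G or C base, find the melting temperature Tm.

54°C

G=2, A=9, T=12, C=1
So N_AT = 21 and N_GC = 3.
Tm = 4·3 + 2·21 = 12 + 42 = 54°C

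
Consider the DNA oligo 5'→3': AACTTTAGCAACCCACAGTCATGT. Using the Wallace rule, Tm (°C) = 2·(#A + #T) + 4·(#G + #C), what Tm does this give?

68°C

Counting bases: A=8, G=3, T=6, C=7
AT pairs contribute 14, GC pairs contribute 10.
Tm = 4·10 + 2·14 = 40 + 28 = 68°C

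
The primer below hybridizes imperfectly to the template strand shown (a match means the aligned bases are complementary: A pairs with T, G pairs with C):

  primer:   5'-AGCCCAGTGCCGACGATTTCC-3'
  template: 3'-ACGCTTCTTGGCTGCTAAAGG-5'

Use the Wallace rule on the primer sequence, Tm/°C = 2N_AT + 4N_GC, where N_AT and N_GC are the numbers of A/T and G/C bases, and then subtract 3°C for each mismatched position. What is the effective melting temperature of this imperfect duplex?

Primer base counts: A=4, T=4, G=5, C=8 → A+T=8, G+C=13
Perfect-match Tm = 2(8) + 4(13) = 16 + 52 = 68°C
Mismatches (positions where the bases are not complementary): 5 (at positions 1, 4, 5, 8, 9)
Effective Tm = 68 − 5×3 = 68 − 15 = 53°C

53°C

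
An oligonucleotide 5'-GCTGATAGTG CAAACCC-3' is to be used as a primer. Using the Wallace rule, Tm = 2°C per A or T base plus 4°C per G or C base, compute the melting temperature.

Counting bases: G=4, C=5, T=3, A=5
So N_AT = 8 and N_GC = 9.
Tm = 2×8 + 4×9 = 52°C

52°C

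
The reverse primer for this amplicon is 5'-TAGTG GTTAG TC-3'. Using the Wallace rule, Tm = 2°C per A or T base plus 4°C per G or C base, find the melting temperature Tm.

34°C

Scanning the sequence gives A=2, C=1, T=5, G=4.
A+T = 7, G+C = 5
Tm = 4·5 + 2·7 = 20 + 14 = 34°C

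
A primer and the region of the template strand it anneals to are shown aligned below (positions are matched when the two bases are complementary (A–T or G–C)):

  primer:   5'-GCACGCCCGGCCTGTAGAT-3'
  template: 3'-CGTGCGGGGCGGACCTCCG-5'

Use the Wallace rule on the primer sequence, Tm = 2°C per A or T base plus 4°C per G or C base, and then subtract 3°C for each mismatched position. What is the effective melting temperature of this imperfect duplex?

52°C

Primer base counts: A=3, T=3, G=6, C=7 → A+T=6, G+C=13
Perfect-match Tm = 2(6) + 4(13) = 12 + 52 = 64°C
Mismatches (positions where the bases are not complementary): 4 (at positions 9, 15, 18, 19)
Effective Tm = 64 − 4×3 = 64 − 12 = 52°C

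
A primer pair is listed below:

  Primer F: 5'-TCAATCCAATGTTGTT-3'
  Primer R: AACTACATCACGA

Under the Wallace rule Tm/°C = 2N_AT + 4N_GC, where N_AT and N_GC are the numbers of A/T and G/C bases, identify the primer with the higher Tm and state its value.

Primer F: A+T=11, G+C=5 → Tm = 2(11)+4(5) = 42°C
Primer R: A+T=8, G+C=5 → Tm = 2(8)+4(5) = 36°C
42°C vs 36°C → primer F is higher.

Primer F, 42°C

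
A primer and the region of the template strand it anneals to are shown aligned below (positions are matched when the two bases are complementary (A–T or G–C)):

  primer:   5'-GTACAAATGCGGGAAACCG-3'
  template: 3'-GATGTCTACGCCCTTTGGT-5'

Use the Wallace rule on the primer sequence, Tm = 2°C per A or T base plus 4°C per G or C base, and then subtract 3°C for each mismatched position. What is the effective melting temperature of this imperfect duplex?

49°C

Primer base counts: A=7, T=2, G=6, C=4 → A+T=9, G+C=10
Perfect-match Tm = 2(9) + 4(10) = 18 + 40 = 58°C
Mismatches (positions where the bases are not complementary): 3 (at positions 1, 6, 19)
Effective Tm = 58 − 3×3 = 58 − 9 = 49°C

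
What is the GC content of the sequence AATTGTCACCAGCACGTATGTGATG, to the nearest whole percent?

C=5, G=6, A=7, T=7
G+C = 6 + 5 = 11 out of 25 bases
%GC = 11/25 × 100 = 44% ≈ 44%

44%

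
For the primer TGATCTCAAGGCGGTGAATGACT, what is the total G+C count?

11

Base counts: T=6, G=7, A=6, C=4
Total G or C: 7 + 4 = 11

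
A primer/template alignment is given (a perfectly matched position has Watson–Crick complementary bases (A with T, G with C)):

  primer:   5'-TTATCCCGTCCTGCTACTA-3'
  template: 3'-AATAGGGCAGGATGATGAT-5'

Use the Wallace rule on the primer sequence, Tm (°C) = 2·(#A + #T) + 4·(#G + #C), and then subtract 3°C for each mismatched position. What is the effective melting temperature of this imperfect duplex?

53°C

Primer base counts: A=3, T=7, G=2, C=7 → A+T=10, G+C=9
Perfect-match Tm = 2(10) + 4(9) = 20 + 36 = 56°C
Mismatches (positions where the bases are not complementary): 1 (at position 13)
Effective Tm = 56 − 1×3 = 56 − 3 = 53°C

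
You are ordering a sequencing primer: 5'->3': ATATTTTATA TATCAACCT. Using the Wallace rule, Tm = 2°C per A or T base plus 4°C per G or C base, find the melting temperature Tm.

44°C

Scanning the sequence gives A=7, T=9, G=0, C=3.
A+T = 16, G+C = 3
Tm = 4·3 + 2·16 = 12 + 32 = 44°C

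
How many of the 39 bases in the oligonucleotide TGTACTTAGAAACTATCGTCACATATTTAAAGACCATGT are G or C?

12

C=7, T=13, A=14, G=5
G+C = 5 + 7 = 12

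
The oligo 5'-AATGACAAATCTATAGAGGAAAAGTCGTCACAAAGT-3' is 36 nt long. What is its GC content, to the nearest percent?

Counting bases: G=7, C=5, A=17, T=7
G+C = 7 + 5 = 12 out of 36 bases
%GC = 12/36 × 100 = 33.33% ≈ 33%

33%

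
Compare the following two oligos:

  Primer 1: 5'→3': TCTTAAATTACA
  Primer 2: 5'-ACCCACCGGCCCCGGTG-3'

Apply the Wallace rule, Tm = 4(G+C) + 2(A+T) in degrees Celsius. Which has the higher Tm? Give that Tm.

Primer 2, 62°C

Primer 1: A+T=10, G+C=2 → Tm = 2(10)+4(2) = 28°C
Primer 2: A+T=3, G+C=14 → Tm = 2(3)+4(14) = 62°C
28°C vs 62°C → primer 2 is higher.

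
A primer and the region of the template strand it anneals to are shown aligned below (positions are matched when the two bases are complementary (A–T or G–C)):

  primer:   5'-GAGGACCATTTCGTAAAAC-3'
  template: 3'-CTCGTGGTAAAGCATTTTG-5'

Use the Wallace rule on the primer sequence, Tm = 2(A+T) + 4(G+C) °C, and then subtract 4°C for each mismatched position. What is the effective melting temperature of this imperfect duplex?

Primer base counts: A=7, T=4, G=4, C=4 → A+T=11, G+C=8
Perfect-match Tm = 2(11) + 4(8) = 22 + 32 = 54°C
Mismatches (positions where the bases are not complementary): 1 (at position 4)
Effective Tm = 54 − 1×4 = 54 − 4 = 50°C

50°C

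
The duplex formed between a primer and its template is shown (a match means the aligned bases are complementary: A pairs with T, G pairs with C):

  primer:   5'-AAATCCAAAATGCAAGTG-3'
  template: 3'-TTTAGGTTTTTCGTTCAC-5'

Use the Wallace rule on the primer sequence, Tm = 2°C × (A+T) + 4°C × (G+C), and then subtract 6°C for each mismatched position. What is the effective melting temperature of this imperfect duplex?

42°C

Primer base counts: A=9, T=3, G=3, C=3 → A+T=12, G+C=6
Perfect-match Tm = 2(12) + 4(6) = 24 + 24 = 48°C
Mismatches (positions where the bases are not complementary): 1 (at position 11)
Effective Tm = 48 − 1×6 = 48 − 6 = 42°C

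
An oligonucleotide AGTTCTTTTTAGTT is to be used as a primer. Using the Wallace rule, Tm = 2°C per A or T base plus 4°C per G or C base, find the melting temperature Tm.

34°C

A=2, T=9, C=1, G=2
AT pairs contribute 11, GC pairs contribute 3.
Tm = 2×11 + 4×3 = 34°C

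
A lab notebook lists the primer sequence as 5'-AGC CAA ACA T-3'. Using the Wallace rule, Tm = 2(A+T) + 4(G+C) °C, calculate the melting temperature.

G=1, C=3, T=1, A=5
AT pairs contribute 6, GC pairs contribute 4.
Tm = 2(6) + 4(4) = 12 + 16 = 28°C

28°C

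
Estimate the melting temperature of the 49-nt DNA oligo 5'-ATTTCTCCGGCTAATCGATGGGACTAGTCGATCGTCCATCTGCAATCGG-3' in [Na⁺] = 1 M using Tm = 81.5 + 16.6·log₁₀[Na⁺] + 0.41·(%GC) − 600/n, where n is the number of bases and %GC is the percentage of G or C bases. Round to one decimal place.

Length n = 49. Counting bases: G=12, A=10, T=14, C=13
G+C = 25, so %GC = 25/49 × 100 = 51.02%
Salt term: 16.6 × (0) = 0
GC term: 0.41 × 51.02 = 20.918; length term: −600/49 = −12.245
Tm = 81.5 + (0) + 20.918 − 12.245 = 90.173 → 90.2°C

90.2°C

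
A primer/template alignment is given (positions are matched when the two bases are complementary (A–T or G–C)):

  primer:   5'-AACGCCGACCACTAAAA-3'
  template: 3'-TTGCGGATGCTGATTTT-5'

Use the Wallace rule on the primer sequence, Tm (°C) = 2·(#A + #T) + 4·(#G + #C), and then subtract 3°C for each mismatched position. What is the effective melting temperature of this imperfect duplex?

44°C

Primer base counts: A=8, T=1, G=2, C=6 → A+T=9, G+C=8
Perfect-match Tm = 2(9) + 4(8) = 18 + 32 = 50°C
Mismatches (positions where the bases are not complementary): 2 (at positions 7, 10)
Effective Tm = 50 − 2×3 = 50 − 6 = 44°C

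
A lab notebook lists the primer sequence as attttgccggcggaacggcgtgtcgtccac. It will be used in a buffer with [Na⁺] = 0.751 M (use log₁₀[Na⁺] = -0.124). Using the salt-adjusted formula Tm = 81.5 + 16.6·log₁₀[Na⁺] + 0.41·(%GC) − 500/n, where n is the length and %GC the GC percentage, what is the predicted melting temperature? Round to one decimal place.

88.7°C

Length n = 30. Counting bases: C=9, G=10, A=4, T=7
G+C = 19, so %GC = 19/30 × 100 = 63.333%
Salt term: 16.6 × (-0.124) = -2.058
GC term: 0.41 × 63.333 = 25.967; length term: −500/30 = −16.667
Tm = 81.5 + (-2.058) + 25.967 − 16.667 = 88.742 → 88.7°C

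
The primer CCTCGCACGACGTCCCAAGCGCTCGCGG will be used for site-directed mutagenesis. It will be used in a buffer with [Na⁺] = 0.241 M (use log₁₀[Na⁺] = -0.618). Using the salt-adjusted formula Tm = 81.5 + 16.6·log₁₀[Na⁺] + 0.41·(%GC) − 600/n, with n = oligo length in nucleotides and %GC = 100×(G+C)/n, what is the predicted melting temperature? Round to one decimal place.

80.6°C

Length n = 28. A=4, C=13, T=3, G=8
G+C = 21, so %GC = 21/28 × 100 = 75%
Salt term: 16.6 × (-0.618) = -10.259
GC term: 0.41 × 75 = 30.75; length term: −600/28 = −21.429
Tm = 81.5 + (-10.259) + 30.75 − 21.429 = 80.562 → 80.6°C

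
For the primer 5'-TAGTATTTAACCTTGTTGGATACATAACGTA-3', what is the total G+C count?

9

Counting bases: A=10, T=12, G=5, C=4
Total G or C: 5 + 4 = 9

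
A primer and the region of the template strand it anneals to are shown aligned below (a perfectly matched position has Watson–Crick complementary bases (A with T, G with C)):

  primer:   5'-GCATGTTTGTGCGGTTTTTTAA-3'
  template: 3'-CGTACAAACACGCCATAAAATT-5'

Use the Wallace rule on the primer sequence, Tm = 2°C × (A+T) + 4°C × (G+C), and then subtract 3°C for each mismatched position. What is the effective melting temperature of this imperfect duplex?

Primer base counts: A=3, T=11, G=6, C=2 → A+T=14, G+C=8
Perfect-match Tm = 2(14) + 4(8) = 28 + 32 = 60°C
Mismatches (positions where the bases are not complementary): 1 (at position 16)
Effective Tm = 60 − 1×3 = 60 − 3 = 57°C

57°C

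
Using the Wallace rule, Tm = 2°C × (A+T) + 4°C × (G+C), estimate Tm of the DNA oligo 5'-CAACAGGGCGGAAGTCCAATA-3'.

64°C

Counting bases: A=8, T=2, G=6, C=5
AT pairs contribute 10, GC pairs contribute 11.
Tm = 2(10) + 4(11) = 20 + 44 = 64°C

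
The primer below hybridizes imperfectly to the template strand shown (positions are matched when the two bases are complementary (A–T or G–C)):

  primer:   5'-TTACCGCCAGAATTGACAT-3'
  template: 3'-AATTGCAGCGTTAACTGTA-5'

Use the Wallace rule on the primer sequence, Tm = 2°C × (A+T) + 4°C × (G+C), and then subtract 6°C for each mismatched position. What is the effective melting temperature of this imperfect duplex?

Primer base counts: A=6, T=5, G=3, C=5 → A+T=11, G+C=8
Perfect-match Tm = 2(11) + 4(8) = 22 + 32 = 54°C
Mismatches (positions where the bases are not complementary): 4 (at positions 4, 7, 9, 10)
Effective Tm = 54 − 4×6 = 54 − 24 = 30°C

30°C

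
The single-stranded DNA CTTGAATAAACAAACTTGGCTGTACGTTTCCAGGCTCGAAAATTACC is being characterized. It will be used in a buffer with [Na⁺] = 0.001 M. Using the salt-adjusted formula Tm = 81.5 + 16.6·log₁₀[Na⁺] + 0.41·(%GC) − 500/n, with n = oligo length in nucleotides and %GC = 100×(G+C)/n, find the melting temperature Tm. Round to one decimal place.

37.6°C

Length n = 47. G=8, T=13, C=11, A=15
G+C = 19, so %GC = 19/47 × 100 = 40.426%
Salt term: 16.6 × (-3) = -49.8
GC term: 0.41 × 40.426 = 16.575; length term: −500/47 = −10.638
Tm = 81.5 + (-49.8) + 16.575 − 10.638 = 37.637 → 37.6°C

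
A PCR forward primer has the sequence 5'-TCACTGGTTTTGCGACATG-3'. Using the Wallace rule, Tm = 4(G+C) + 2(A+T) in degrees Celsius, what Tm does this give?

56°C

Scanning the sequence gives T=7, C=4, A=3, G=5.
So N_AT = 10 and N_GC = 9.
Tm = 4·9 + 2·10 = 36 + 20 = 56°C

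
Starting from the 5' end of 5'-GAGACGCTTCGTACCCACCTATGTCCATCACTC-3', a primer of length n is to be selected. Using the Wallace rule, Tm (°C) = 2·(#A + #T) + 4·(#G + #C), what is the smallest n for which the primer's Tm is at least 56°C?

First 17 bases: GAGACGCTTCGTACCCA → Tm = 54°C (< 56°C)
First 18 bases: GAGACGCTTCGTACCCAC → Tm = 58°C (≥ 56°C)
Each additional base adds 2°C (A/T) or 4°C (G/C), so Tm is non-decreasing in n; n = 18 is the first length to reach 56°C.

n = 18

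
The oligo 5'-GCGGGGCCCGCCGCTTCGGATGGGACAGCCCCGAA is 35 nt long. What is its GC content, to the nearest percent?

77%

Base counts: T=3, G=14, C=13, A=5
G+C = 14 + 13 = 27 out of 35 bases
%GC = 27/35 × 100 = 77.14% ≈ 77%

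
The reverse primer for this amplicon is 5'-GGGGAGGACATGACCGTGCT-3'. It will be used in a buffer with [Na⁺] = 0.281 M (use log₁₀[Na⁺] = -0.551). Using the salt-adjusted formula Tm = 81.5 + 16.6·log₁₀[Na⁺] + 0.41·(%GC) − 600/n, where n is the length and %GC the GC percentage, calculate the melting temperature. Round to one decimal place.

Length n = 20. Counting bases: T=3, G=9, C=4, A=4
G+C = 13, so %GC = 13/20 × 100 = 65%
Salt term: 16.6 × (-0.551) = -9.147
GC term: 0.41 × 65 = 26.65; length term: −600/20 = −30
Tm = 81.5 + (-9.147) + 26.65 − 30 = 69.003 → 69.0°C

69.0°C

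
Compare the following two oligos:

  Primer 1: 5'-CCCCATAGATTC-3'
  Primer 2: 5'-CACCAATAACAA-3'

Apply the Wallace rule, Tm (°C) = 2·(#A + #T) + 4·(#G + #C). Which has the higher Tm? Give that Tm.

Primer 1: A+T=6, G+C=6 → Tm = 2(6)+4(6) = 36°C
Primer 2: A+T=8, G+C=4 → Tm = 2(8)+4(4) = 32°C
36°C vs 32°C → primer 1 is higher.

Primer 1, 36°C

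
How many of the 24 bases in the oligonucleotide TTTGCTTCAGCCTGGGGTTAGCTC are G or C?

G=7, A=2, C=6, T=9
G+C = 7 + 6 = 13

13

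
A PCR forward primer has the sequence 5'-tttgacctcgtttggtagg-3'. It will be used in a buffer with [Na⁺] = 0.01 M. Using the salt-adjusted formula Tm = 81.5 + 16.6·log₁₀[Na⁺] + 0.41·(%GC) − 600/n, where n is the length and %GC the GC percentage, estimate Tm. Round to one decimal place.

Length n = 19. Counting bases: C=3, A=2, G=6, T=8
G+C = 9, so %GC = 9/19 × 100 = 47.368%
Salt term: 16.6 × (-2) = -33.2
GC term: 0.41 × 47.368 = 19.421; length term: −600/19 = −31.579
Tm = 81.5 + (-33.2) + 19.421 − 31.579 = 36.142 → 36.1°C

36.1°C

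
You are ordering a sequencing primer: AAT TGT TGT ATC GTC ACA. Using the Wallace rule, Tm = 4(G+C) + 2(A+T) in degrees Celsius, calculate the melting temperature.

Scanning the sequence gives C=3, G=3, A=5, T=7.
So N_AT = 12 and N_GC = 6.
Tm = 2×12 + 4×6 = 48°C

48°C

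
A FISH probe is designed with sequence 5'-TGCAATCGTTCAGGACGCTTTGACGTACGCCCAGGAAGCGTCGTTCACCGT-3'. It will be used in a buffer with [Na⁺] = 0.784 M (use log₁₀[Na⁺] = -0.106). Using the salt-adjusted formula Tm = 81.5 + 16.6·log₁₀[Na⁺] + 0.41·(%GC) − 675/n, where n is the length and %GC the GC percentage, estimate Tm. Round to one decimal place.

Length n = 51. A=10, C=15, G=14, T=12
G+C = 29, so %GC = 29/51 × 100 = 56.863%
Salt term: 16.6 × (-0.106) = -1.76
GC term: 0.41 × 56.863 = 23.314; length term: −675/51 = −13.235
Tm = 81.5 + (-1.76) + 23.314 − 13.235 = 89.819 → 89.8°C

89.8°C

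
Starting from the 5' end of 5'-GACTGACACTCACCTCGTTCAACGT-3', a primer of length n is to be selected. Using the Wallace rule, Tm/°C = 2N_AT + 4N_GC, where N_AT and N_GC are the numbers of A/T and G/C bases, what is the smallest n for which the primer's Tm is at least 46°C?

First 14 bases: GACTGACACTCACC → Tm = 44°C (< 46°C)
First 15 bases: GACTGACACTCACCT → Tm = 46°C (≥ 46°C)
Since every base adds ≥2°C, Tm only increases with n, so the threshold is first crossed at n = 15.

n = 15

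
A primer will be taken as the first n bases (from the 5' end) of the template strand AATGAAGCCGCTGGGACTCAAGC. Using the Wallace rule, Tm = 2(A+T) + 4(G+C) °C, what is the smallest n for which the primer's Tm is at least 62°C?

n = 20

First 19 bases: AATGAAGCCGCTGGGACTC → Tm = 60°C (< 62°C)
First 20 bases: AATGAAGCCGCTGGGACTCA → Tm = 62°C (≥ 62°C)
Each additional base adds 2°C (A/T) or 4°C (G/C), so Tm is non-decreasing in n; n = 20 is the first length to reach 62°C.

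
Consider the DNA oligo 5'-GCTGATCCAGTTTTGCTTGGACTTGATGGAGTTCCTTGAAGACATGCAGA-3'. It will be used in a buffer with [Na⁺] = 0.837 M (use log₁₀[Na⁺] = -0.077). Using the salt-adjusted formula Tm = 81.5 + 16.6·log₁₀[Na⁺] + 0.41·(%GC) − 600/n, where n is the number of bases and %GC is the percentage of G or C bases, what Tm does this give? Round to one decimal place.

Length n = 50. A=11, C=9, G=14, T=16
G+C = 23, so %GC = 23/50 × 100 = 46%
Salt term: 16.6 × (-0.077) = -1.278
GC term: 0.41 × 46 = 18.86; length term: −600/50 = −12
Tm = 81.5 + (-1.278) + 18.86 − 12 = 87.082 → 87.1°C

87.1°C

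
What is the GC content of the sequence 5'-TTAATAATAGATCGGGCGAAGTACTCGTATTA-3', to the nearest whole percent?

34%

C=4, T=10, G=7, A=11
G+C = 7 + 4 = 11 out of 32 bases
%GC = 11/32 × 100 = 34.38% ≈ 34%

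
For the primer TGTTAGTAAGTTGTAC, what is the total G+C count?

Base counts: A=4, C=1, G=4, T=7
G+C = 4 + 1 = 5

5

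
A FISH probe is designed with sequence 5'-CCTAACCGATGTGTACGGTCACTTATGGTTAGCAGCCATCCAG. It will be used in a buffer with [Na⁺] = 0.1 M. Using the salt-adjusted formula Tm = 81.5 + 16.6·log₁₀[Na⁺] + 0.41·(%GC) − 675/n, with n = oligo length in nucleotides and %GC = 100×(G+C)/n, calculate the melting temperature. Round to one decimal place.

Length n = 43. Counting bases: A=10, C=12, G=10, T=11
G+C = 22, so %GC = 22/43 × 100 = 51.163%
Salt term: 16.6 × (-1) = -16.6
GC term: 0.41 × 51.163 = 20.977; length term: −675/43 = −15.698
Tm = 81.5 + (-16.6) + 20.977 − 15.698 = 70.179 → 70.2°C

70.2°C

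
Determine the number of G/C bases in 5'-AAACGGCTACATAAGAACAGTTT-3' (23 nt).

8

Base counts: C=4, G=4, A=10, T=5
Total G or C: 4 + 4 = 8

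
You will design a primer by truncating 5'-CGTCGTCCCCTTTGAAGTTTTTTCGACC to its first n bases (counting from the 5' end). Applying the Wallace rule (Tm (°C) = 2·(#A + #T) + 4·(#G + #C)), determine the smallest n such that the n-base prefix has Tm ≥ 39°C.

First 11 bases: CGTCGTCCCCT → Tm = 38°C (< 39°C)
First 12 bases: CGTCGTCCCCTT → Tm = 40°C (≥ 39°C)
Since every base adds ≥2°C, Tm only increases with n, so the threshold is first crossed at n = 12.

n = 12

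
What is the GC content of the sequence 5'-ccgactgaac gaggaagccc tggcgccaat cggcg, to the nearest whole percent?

Scanning the sequence gives C=12, G=12, T=3, A=8.
G+C = 12 + 12 = 24 out of 35 bases
%GC = 24/35 × 100 = 68.57% ≈ 69%

69%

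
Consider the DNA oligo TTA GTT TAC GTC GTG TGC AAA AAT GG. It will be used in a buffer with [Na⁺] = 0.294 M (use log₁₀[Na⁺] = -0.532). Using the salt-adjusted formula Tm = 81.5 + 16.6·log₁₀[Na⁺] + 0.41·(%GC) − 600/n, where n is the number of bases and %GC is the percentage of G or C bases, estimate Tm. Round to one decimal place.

Length n = 26. Counting bases: C=3, A=7, T=9, G=7
G+C = 10, so %GC = 10/26 × 100 = 38.462%
Salt term: 16.6 × (-0.532) = -8.831
GC term: 0.41 × 38.462 = 15.769; length term: −600/26 = −23.077
Tm = 81.5 + (-8.831) + 15.769 − 23.077 = 65.361 → 65.4°C

65.4°C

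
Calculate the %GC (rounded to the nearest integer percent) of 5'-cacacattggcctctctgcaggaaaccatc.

Base counts: T=6, C=11, A=8, G=5
G+C = 5 + 11 = 16 out of 30 bases
%GC = 16/30 × 100 = 53.33% ≈ 53%

53%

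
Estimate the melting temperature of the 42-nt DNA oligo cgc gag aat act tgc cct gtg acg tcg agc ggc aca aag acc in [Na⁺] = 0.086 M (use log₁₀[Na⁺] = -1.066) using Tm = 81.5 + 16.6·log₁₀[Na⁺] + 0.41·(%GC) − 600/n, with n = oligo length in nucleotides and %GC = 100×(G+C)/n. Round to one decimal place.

Length n = 42. Counting bases: G=12, A=11, T=6, C=13
G+C = 25, so %GC = 25/42 × 100 = 59.524%
Salt term: 16.6 × (-1.066) = -17.696
GC term: 0.41 × 59.524 = 24.405; length term: −600/42 = −14.286
Tm = 81.5 + (-17.696) + 24.405 − 14.286 = 73.923 → 73.9°C

73.9°C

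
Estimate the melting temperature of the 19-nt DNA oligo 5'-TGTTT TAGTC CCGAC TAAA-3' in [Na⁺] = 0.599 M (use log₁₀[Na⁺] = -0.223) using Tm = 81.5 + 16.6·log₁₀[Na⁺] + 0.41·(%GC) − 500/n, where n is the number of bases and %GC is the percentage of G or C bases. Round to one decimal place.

66.6°C

Length n = 19. Base counts: A=5, T=7, G=3, C=4
G+C = 7, so %GC = 7/19 × 100 = 36.842%
Salt term: 16.6 × (-0.223) = -3.702
GC term: 0.41 × 36.842 = 15.105; length term: −500/19 = −26.316
Tm = 81.5 + (-3.702) + 15.105 − 26.316 = 66.587 → 66.6°C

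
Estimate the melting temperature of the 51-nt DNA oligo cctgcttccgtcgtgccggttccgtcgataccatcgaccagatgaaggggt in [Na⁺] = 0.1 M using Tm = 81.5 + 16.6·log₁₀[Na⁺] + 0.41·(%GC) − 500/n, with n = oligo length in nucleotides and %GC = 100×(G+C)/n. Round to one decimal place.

Length n = 51. Scanning the sequence gives A=8, G=15, C=16, T=12.
G+C = 31, so %GC = 31/51 × 100 = 60.784%
Salt term: 16.6 × (-1) = -16.6
GC term: 0.41 × 60.784 = 24.921; length term: −500/51 = −9.804
Tm = 81.5 + (-16.6) + 24.921 − 9.804 = 80.017 → 80.0°C

80.0°C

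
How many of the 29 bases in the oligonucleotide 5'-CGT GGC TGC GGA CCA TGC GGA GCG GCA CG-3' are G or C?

G=13, A=4, T=3, C=9
Total G or C: 13 + 9 = 22

22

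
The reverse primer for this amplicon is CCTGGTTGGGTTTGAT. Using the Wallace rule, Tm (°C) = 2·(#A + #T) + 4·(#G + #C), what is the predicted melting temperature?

Scanning the sequence gives G=6, A=1, C=2, T=7.
So N_AT = 8 and N_GC = 8.
Tm = 2(8) + 4(8) = 16 + 32 = 48°C

48°C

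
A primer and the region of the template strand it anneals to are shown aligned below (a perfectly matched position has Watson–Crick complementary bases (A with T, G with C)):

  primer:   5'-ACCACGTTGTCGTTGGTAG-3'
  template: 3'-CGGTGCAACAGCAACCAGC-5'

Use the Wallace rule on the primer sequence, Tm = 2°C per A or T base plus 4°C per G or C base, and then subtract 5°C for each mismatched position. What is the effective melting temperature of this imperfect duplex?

48°C

Primer base counts: A=3, T=6, G=6, C=4 → A+T=9, G+C=10
Perfect-match Tm = 2(9) + 4(10) = 18 + 40 = 58°C
Mismatches (positions where the bases are not complementary): 2 (at positions 1, 18)
Effective Tm = 58 − 2×5 = 58 − 10 = 48°C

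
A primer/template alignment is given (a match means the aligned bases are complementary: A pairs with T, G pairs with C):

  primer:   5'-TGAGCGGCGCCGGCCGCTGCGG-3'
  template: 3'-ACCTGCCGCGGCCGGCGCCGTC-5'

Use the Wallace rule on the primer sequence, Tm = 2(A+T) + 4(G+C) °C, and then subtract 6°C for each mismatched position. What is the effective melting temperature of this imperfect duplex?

58°C

Primer base counts: A=1, T=2, G=11, C=8 → A+T=3, G+C=19
Perfect-match Tm = 2(3) + 4(19) = 6 + 76 = 82°C
Mismatches (positions where the bases are not complementary): 4 (at positions 3, 4, 18, 21)
Effective Tm = 82 − 4×6 = 82 − 24 = 58°C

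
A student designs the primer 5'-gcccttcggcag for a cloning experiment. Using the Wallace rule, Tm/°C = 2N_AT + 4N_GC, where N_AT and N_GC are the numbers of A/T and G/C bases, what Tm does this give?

42°C

Scanning the sequence gives A=1, G=4, T=2, C=5.
AT pairs contribute 3, GC pairs contribute 9.
Tm = 2×3 + 4×9 = 42°C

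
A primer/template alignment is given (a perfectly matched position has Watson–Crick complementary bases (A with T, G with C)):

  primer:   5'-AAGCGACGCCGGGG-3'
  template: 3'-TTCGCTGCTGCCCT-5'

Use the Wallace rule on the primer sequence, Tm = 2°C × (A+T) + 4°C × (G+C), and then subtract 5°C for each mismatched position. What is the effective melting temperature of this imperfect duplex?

40°C

Primer base counts: A=3, T=0, G=7, C=4 → A+T=3, G+C=11
Perfect-match Tm = 2(3) + 4(11) = 6 + 44 = 50°C
Mismatches (positions where the bases are not complementary): 2 (at positions 9, 14)
Effective Tm = 50 − 2×5 = 50 − 10 = 40°C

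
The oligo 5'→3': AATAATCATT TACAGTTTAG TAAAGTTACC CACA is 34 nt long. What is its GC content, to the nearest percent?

Base counts: T=11, A=14, C=6, G=3
G+C = 3 + 6 = 9 out of 34 bases
%GC = 9/34 × 100 = 26.47% ≈ 26%

26%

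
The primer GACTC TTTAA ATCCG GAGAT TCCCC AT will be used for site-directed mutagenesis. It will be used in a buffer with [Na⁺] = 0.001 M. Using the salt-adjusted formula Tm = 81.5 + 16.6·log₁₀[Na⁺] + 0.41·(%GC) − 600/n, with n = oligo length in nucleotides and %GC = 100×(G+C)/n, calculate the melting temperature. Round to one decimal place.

27.7°C

Length n = 27. Counting bases: G=4, A=7, C=8, T=8
G+C = 12, so %GC = 12/27 × 100 = 44.444%
Salt term: 16.6 × (-3) = -49.8
GC term: 0.41 × 44.444 = 18.222; length term: −600/27 = −22.222
Tm = 81.5 + (-49.8) + 18.222 − 22.222 = 27.7 → 27.7°C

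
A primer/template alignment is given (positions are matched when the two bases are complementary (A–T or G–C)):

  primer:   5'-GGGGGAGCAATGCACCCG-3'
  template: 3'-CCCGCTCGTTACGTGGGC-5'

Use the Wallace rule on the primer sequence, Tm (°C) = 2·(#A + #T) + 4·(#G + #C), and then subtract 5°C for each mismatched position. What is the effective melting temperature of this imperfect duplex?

Primer base counts: A=4, T=1, G=8, C=5 → A+T=5, G+C=13
Perfect-match Tm = 2(5) + 4(13) = 10 + 52 = 62°C
Mismatches (positions where the bases are not complementary): 1 (at position 4)
Effective Tm = 62 − 1×5 = 62 − 5 = 57°C

57°C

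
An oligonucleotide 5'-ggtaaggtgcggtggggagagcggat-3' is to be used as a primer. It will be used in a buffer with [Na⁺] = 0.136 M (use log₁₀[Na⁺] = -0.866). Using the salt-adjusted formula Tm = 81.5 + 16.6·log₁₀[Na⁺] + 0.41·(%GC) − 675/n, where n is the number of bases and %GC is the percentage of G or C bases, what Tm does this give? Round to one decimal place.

68.0°C

Length n = 26. Base counts: T=4, A=5, G=15, C=2
G+C = 17, so %GC = 17/26 × 100 = 65.385%
Salt term: 16.6 × (-0.866) = -14.376
GC term: 0.41 × 65.385 = 26.808; length term: −675/26 = −25.962
Tm = 81.5 + (-14.376) + 26.808 − 25.962 = 67.97 → 68.0°C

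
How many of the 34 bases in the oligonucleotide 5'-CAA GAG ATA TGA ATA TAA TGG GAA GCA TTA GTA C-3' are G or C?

11

Base counts: G=8, T=8, A=15, C=3
G+C = 8 + 3 = 11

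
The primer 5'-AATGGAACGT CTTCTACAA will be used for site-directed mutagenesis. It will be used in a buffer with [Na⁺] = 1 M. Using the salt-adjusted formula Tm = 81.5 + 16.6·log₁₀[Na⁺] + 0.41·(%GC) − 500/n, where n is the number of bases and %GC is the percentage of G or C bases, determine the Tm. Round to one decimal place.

Length n = 19. Counting bases: G=3, A=7, T=5, C=4
G+C = 7, so %GC = 7/19 × 100 = 36.842%
Salt term: 16.6 × (0) = 0
GC term: 0.41 × 36.842 = 15.105; length term: −500/19 = −26.316
Tm = 81.5 + (0) + 15.105 − 26.316 = 70.289 → 70.3°C

70.3°C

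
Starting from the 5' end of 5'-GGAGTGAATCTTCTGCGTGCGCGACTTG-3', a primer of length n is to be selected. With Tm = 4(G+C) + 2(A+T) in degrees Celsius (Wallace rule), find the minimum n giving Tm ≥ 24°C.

First 7 bases: GGAGTGA → Tm = 22°C (< 24°C)
First 8 bases: GGAGTGAA → Tm = 24°C (≥ 24°C)
Each additional base adds 2°C (A/T) or 4°C (G/C), so Tm is non-decreasing in n; n = 8 is the first length to reach 24°C.

n = 8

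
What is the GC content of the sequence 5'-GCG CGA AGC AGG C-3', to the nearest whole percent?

Counting bases: T=0, C=4, A=3, G=6
G+C = 6 + 4 = 10 out of 13 bases
%GC = 10/13 × 100 = 76.92% ≈ 77%

77%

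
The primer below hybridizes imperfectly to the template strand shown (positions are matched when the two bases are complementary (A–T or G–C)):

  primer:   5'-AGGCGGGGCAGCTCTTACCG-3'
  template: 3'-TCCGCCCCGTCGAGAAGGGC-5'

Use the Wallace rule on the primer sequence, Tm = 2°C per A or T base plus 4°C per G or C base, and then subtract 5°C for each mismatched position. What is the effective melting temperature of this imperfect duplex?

63°C

Primer base counts: A=3, T=3, G=8, C=6 → A+T=6, G+C=14
Perfect-match Tm = 2(6) + 4(14) = 12 + 56 = 68°C
Mismatches (positions where the bases are not complementary): 1 (at position 17)
Effective Tm = 68 − 1×5 = 68 − 5 = 63°C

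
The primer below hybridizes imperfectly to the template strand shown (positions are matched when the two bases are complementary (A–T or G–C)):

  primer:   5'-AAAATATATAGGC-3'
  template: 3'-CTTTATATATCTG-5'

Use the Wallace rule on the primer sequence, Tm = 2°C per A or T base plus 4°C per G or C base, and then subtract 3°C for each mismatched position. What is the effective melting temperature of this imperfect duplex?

Primer base counts: A=7, T=3, G=2, C=1 → A+T=10, G+C=3
Perfect-match Tm = 2(10) + 4(3) = 20 + 12 = 32°C
Mismatches (positions where the bases are not complementary): 2 (at positions 1, 12)
Effective Tm = 32 − 2×3 = 32 − 6 = 26°C

26°C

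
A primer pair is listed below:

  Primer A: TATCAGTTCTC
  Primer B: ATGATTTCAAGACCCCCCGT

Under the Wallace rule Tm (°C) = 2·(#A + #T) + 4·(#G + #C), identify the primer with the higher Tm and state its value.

Primer A: A+T=7, G+C=4 → Tm = 2(7)+4(4) = 30°C
Primer B: A+T=10, G+C=10 → Tm = 2(10)+4(10) = 60°C
30°C vs 60°C → primer B is higher.

Primer B, 60°C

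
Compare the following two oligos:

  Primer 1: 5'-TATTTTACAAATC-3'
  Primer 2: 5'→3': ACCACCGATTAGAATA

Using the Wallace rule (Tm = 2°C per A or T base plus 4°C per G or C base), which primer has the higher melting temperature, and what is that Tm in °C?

Primer 2, 44°C

Primer 1: A+T=11, G+C=2 → Tm = 2(11)+4(2) = 30°C
Primer 2: A+T=10, G+C=6 → Tm = 2(10)+4(6) = 44°C
30°C vs 44°C → primer 2 is higher.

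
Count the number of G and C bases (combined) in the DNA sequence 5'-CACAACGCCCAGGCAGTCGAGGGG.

Base counts: T=1, G=9, A=6, C=8
Total G or C: 9 + 8 = 17

17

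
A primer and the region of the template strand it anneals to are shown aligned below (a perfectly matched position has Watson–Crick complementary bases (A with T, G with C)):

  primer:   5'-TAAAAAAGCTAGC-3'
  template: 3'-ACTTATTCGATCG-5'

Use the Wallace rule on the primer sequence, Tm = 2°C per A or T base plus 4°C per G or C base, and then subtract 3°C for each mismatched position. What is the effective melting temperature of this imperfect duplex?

Primer base counts: A=7, T=2, G=2, C=2 → A+T=9, G+C=4
Perfect-match Tm = 2(9) + 4(4) = 18 + 16 = 34°C
Mismatches (positions where the bases are not complementary): 2 (at positions 2, 5)
Effective Tm = 34 − 2×3 = 34 − 6 = 28°C

28°C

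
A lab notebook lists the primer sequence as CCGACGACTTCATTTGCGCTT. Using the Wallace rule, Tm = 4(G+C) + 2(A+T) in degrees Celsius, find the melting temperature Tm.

64°C

Counting bases: T=7, G=4, C=7, A=3
So N_AT = 10 and N_GC = 11.
Tm = 2×10 + 4×11 = 64°C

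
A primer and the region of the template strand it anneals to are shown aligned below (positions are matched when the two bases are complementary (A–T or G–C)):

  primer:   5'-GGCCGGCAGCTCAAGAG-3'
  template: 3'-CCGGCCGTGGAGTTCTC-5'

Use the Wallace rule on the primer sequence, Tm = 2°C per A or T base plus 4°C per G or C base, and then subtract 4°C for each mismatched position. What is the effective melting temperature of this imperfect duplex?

54°C

Primer base counts: A=4, T=1, G=7, C=5 → A+T=5, G+C=12
Perfect-match Tm = 2(5) + 4(12) = 10 + 48 = 58°C
Mismatches (positions where the bases are not complementary): 1 (at position 9)
Effective Tm = 58 − 1×4 = 58 − 4 = 54°C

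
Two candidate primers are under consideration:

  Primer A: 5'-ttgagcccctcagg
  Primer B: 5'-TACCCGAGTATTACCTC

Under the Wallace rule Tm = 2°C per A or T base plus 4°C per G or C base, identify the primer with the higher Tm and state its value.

Primer B, 50°C

Primer A: A+T=5, G+C=9 → Tm = 2(5)+4(9) = 46°C
Primer B: A+T=9, G+C=8 → Tm = 2(9)+4(8) = 50°C
46°C vs 50°C → primer B is higher.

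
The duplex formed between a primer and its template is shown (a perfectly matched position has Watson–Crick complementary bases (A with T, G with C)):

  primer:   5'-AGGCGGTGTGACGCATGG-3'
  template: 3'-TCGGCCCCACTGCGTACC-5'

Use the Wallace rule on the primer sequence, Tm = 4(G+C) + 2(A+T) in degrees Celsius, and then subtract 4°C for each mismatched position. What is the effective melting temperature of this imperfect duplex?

52°C

Primer base counts: A=3, T=3, G=9, C=3 → A+T=6, G+C=12
Perfect-match Tm = 2(6) + 4(12) = 12 + 48 = 60°C
Mismatches (positions where the bases are not complementary): 2 (at positions 3, 7)
Effective Tm = 60 − 2×4 = 60 − 8 = 52°C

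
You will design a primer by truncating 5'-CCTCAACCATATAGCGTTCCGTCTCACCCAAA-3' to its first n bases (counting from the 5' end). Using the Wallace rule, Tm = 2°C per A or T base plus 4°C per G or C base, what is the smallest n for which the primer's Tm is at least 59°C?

First 19 bases: CCTCAACCATATAGCGTTC → Tm = 56°C (< 59°C)
First 20 bases: CCTCAACCATATAGCGTTCC → Tm = 60°C (≥ 59°C)
Each additional base adds 2°C (A/T) or 4°C (G/C), so Tm is non-decreasing in n; n = 20 is the first length to reach 59°C.

n = 20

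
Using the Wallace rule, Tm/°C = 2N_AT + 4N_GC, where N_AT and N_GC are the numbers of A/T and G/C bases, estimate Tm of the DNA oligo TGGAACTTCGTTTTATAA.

46°C

Scanning the sequence gives T=8, C=2, G=3, A=5.
AT pairs contribute 13, GC pairs contribute 5.
Tm = 4·5 + 2·13 = 20 + 26 = 46°C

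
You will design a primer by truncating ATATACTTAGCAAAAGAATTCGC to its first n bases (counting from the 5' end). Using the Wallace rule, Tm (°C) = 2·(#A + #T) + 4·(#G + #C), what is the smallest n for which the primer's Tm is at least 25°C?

First 10 bases: ATATACTTAG → Tm = 24°C (< 25°C)
First 11 bases: ATATACTTAGC → Tm = 28°C (≥ 25°C)
Since every base adds ≥2°C, Tm only increases with n, so the threshold is first crossed at n = 11.

n = 11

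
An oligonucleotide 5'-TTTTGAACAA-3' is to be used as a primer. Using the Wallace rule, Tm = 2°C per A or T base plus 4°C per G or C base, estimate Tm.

Base counts: G=1, C=1, A=4, T=4
A+T = 8, G+C = 2
Tm = 2×8 + 4×2 = 24°C

24°C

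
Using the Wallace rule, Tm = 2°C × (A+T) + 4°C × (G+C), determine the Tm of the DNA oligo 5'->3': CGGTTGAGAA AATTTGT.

Counting bases: A=5, G=5, C=1, T=6
A+T = 11, G+C = 6
Tm = 4·6 + 2·11 = 24 + 22 = 46°C

46°C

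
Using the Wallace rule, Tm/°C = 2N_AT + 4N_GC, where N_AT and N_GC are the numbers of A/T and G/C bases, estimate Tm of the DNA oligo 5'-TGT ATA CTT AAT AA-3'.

Scanning the sequence gives G=1, A=6, C=1, T=6.
A+T = 12, G+C = 2
Tm = 4·2 + 2·12 = 8 + 24 = 32°C

32°C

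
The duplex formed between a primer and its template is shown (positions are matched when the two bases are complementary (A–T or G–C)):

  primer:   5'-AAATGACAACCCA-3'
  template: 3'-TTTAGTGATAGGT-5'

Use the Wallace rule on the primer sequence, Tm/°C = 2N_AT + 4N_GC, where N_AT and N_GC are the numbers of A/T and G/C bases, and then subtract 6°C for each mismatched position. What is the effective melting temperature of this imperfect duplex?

18°C

Primer base counts: A=7, T=1, G=1, C=4 → A+T=8, G+C=5
Perfect-match Tm = 2(8) + 4(5) = 16 + 20 = 36°C
Mismatches (positions where the bases are not complementary): 3 (at positions 5, 8, 10)
Effective Tm = 36 − 3×6 = 36 − 18 = 18°C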